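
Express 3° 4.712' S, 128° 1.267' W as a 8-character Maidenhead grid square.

CI56xw71

Shift to the Maidenhead origin (180°W, 90°S): lon 51.97888, lat 86.92147.
Field: lon ⌊51.97888/20⌋ = 2 → C; lat ⌊86.92147/10⌋ = 8 → I.
Square: lon ⌊11.97888/2⌋ = 5; lat ⌊6.92147/1⌋ = 6.
Subsquare: lon ⌊1.97888/0.0833333⌋ = 23 → x; lat ⌊0.92147/0.0416667⌋ = 22 → w.
Extended square: lon ⌊0.06222/0.00833333⌋ = 7; lat ⌊0.00480/0.00416667⌋ = 1.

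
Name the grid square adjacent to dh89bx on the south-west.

DH89aw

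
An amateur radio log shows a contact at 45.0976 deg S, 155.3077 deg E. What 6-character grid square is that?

QE74pv

Offset from 180°W / 90°S: lon 335.3077°, lat 44.9024°.
Field: 335.3077/20 → 16 → Q, 44.9024/10 → 4 → E; chars QE.
Square: 15.3077/2 → 7, 4.9024/1 → 4; chars 74.
Subsquare: 1.3077/0.0833333 → 15 → p, 0.9024/0.0416667 → 21 → v; chars pv.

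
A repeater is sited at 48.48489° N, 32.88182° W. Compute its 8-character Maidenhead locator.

HN38nl46

Offset from 180°W / 90°S: lon 147.11818°, lat 138.48489°.
Field: 147.11818/20 → 7 → H, 138.48489/10 → 13 → N; chars HN.
Square: 7.11818/2 → 3, 8.48489/1 → 8; chars 38.
Subsquare: 1.11818/0.0833333 → 13 → n, 0.48489/0.0416667 → 11 → l; chars nl.
Extended square: 0.03485/0.00833333 → 4, 0.02656/0.00416667 → 6; chars 46.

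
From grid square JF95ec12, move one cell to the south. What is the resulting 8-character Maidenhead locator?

JF95ec11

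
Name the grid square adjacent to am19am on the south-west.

AM09xl

Longitude subsquare a = 0; −1 → -1, wraps to 23 = x, carry into square.
Longitude square 1; −1 → 0.
Latitude subsquare m = 12; −1 → 11 = l.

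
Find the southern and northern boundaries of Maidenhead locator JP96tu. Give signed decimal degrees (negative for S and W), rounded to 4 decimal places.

66.8333, 66.8750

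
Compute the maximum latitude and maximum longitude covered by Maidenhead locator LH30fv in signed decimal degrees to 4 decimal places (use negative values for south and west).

Field L=11, H=7: +11·20° lon, +7·10° lat → SW at lon 40°, lat -20°.
Square 3, 0: +3·2° lon, +0·1° lat → SW at lon 46°, lat -20°.
Subsquare f=5, v=21: +5·0.0833333° lon, +21·0.0416667° lat → SW at lon 46.4167°, lat -19.125°.
Cell spans 0.0833333° lon × 0.0416667° lat. NE corner is SW corner plus one full cell.
latitude -19.0833, longitude 46.5000.

-19.0833, 46.5000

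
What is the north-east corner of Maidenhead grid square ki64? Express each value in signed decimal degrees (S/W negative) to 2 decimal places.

-5.00, 34.00

Field K=10, I=8: +10·20° lon, +8·10° lat → SW at lon 20°, lat -10°.
Square 6, 4: +6·2° lon, +4·1° lat → SW at lon 32°, lat -6°.
Cell spans 2° lon × 1° lat. NE corner is SW corner plus one full cell.
latitude -5.00, longitude 34.00.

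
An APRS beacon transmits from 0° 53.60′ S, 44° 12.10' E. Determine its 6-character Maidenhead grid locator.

Shift to the Maidenhead origin (180°W, 90°S): lon 224.2017, lat 89.1067.
Field (20°×10°, letters A–R): lon ⌊224.2017/20⌋ = 11 → L; lat ⌊89.1067/10⌋ = 8 → I.
Square (2°×1°, digits 0–9): lon ⌊4.2017/2⌋ = 2; lat ⌊9.1067/1⌋ = 9.
Subsquare (5′×2.5′, letters a–x): lon ⌊0.2017/0.0833333⌋ = 2 → c; lat ⌊0.1067/0.0416667⌋ = 2 → c.

LI29cc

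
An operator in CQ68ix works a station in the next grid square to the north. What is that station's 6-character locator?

CQ69ia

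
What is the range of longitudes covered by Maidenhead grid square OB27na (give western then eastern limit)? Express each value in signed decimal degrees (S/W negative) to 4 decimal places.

Field O=14, B=1: +14·20° lon, +1·10° lat → SW at lon 100°, lat -80°.
Square 2, 7: +2·2° lon, +7·1° lat → SW at lon 104°, lat -73°.
Subsquare n=13, a=0: +13·0.0833333° lon, +0·0.0416667° lat → SW at lon 105.083°, lat -73°.
Cell spans 0.0833333° lon × 0.0416667° lat.
west 105.0833, east 105.1667.

105.0833, 105.1667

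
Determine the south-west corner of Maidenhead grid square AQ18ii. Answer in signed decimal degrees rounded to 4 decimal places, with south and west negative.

Field A=0, Q=16: +0·20° lon, +16·10° lat → SW at lon -180°, lat 70°.
Square 1, 8: +1·2° lon, +8·1° lat → SW at lon -178°, lat 78°.
Subsquare i=8, i=8: +8·0.0833333° lon, +8·0.0416667° lat → SW at lon -177.333°, lat 78.3333°.
latitude 78.3333, longitude -177.3333.

78.3333, -177.3333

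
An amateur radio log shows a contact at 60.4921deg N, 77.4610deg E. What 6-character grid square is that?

MP80rl

Add 180° to longitude and 90° to latitude: 257.4610, 150.4921.
Field: lon ⌊257.4610/20⌋ = 12 → M; lat ⌊150.4921/10⌋ = 15 → P.
Square: lon ⌊17.4610/2⌋ = 8; lat ⌊0.4921/1⌋ = 0.
Subsquare: lon ⌊1.4610/0.0833333⌋ = 17 → r; lat ⌊0.4921/0.0416667⌋ = 11 → l.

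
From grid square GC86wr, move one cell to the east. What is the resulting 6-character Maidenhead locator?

GC86xr

Longitude subsquare w = 22; +1 → 23 = x.
The latitude characters are unchanged.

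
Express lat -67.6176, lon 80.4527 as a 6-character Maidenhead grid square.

NC02fj

Shift to the Maidenhead origin (180°W, 90°S): lon 260.4527, lat 22.3824.
Field (20°×10°, letters A–R): lon ⌊260.4527/20⌋ = 13 → N; lat ⌊22.3824/10⌋ = 2 → C.
Square (2°×1°, digits 0–9): lon ⌊0.4527/2⌋ = 0; lat ⌊2.3824/1⌋ = 2.
Subsquare (5′×2.5′, letters a–x): lon ⌊0.4527/0.0833333⌋ = 5 → f; lat ⌊0.3824/0.0416667⌋ = 9 → j.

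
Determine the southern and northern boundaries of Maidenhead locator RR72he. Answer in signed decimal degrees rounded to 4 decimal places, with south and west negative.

82.1667, 82.2083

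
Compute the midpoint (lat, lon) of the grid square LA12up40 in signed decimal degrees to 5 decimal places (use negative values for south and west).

-87.37292, 43.70417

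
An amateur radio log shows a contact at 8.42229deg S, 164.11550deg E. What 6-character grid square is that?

Offset from 180°W / 90°S: lon 344.1155°, lat 81.5777°.
Field: 344.1155/20 → 17 → R, 81.5777/10 → 8 → I; chars RI.
Square: 4.1155/2 → 2, 1.5777/1 → 1; chars 21.
Subsquare: 0.1155/0.0833333 → 1 → b, 0.5777/0.0416667 → 13 → n; chars bn.

RI21bn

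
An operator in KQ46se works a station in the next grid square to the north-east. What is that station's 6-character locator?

Longitude subsquare s = 18; +1 → 19 = t.
Latitude subsquare e = 4; +1 → 5 = f.

KQ46tf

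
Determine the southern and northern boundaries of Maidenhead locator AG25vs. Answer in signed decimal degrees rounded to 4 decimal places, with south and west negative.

-24.2500, -24.2083

Field A=0, G=6: +0·20° lon, +6·10° lat → SW at lon -180°, lat -30°.
Square 2, 5: +2·2° lon, +5·1° lat → SW at lon -176°, lat -25°.
Subsquare v=21, s=18: +21·0.0833333° lon, +18·0.0416667° lat → SW at lon -174.25°, lat -24.25°.
Cell spans 0.0833333° lon × 0.0416667° lat.
south -24.2500, north -24.2083.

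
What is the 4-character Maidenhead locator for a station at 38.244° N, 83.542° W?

EM88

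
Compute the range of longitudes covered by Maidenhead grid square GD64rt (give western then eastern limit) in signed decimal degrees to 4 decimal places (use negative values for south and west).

-46.5833, -46.5000

Field G=6, D=3: +6·20° lon, +3·10° lat → SW at lon -60°, lat -60°.
Square 6, 4: +6·2° lon, +4·1° lat → SW at lon -48°, lat -56°.
Subsquare r=17, t=19: +17·0.0833333° lon, +19·0.0416667° lat → SW at lon -46.5833°, lat -55.2083°.
Cell spans 0.0833333° lon × 0.0416667° lat.
west -46.5833, east -46.5000.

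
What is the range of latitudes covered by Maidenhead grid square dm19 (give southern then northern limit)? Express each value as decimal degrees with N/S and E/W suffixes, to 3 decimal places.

Field D=3, M=12: +3·20° lon, +12·10° lat → SW at lon -120°, lat 30°.
Square 1, 9: +1·2° lon, +9·1° lat → SW at lon -118°, lat 39°.
Cell spans 2° lon × 1° lat.
south 39.000° N, north 40.000° N.

39.000° N, 40.000° N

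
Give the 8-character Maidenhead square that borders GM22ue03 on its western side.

GM22te93

Longitude extended square 0; −1 → -1, wraps to 9, carry into subsquare.
Longitude subsquare u = 20; −1 → 19 = t.
The latitude characters are unchanged.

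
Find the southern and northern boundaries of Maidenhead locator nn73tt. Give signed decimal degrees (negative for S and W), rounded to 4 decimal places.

Field N=13, N=13: +13·20° lon, +13·10° lat → SW at lon 80°, lat 40°.
Square 7, 3: +7·2° lon, +3·1° lat → SW at lon 94°, lat 43°.
Subsquare t=19, t=19: +19·0.0833333° lon, +19·0.0416667° lat → SW at lon 95.5833°, lat 43.7917°.
Cell spans 0.0833333° lon × 0.0416667° lat.
south 43.7917, north 43.8333.

43.7917, 43.8333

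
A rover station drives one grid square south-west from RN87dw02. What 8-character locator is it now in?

RN87cw91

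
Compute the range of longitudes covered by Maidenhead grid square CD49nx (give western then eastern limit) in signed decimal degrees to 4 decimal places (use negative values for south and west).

-130.9167, -130.8333

Field C=2, D=3: +2·20° lon, +3·10° lat → SW at lon -140°, lat -60°.
Square 4, 9: +4·2° lon, +9·1° lat → SW at lon -132°, lat -51°.
Subsquare n=13, x=23: +13·0.0833333° lon, +23·0.0416667° lat → SW at lon -130.917°, lat -50.0417°.
Cell spans 0.0833333° lon × 0.0416667° lat.
west -130.9167, east -130.8333.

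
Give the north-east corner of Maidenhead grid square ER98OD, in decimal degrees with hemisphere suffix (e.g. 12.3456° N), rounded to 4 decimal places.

88.1667° N, 80.7500° W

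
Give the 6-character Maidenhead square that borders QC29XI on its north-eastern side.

QC39aj

Longitude subsquare x = 23; +1 → 24, wraps to 0 = a, carry into square.
Longitude square 2; +1 → 3.
Latitude subsquare i = 8; +1 → 9 = j.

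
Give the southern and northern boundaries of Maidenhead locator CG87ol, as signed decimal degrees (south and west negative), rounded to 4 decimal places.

-22.5417, -22.5000

Field C=2, G=6: +2·20° lon, +6·10° lat → SW at lon -140°, lat -30°.
Square 8, 7: +8·2° lon, +7·1° lat → SW at lon -124°, lat -23°.
Subsquare o=14, l=11: +14·0.0833333° lon, +11·0.0416667° lat → SW at lon -122.833°, lat -22.5417°.
Cell spans 0.0833333° lon × 0.0416667° lat.
south -22.5417, north -22.5000.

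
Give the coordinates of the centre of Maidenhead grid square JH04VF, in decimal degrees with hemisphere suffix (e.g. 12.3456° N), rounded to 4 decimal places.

15.7708° S, 1.7917° E

Field J=9, H=7: +9·20° lon, +7·10° lat → SW at lon 0°, lat -20°.
Square 0, 4: +0·2° lon, +4·1° lat → SW at lon 0°, lat -16°.
Subsquare v=21, f=5: +21·0.0833333° lon, +5·0.0416667° lat → SW at lon 1.75°, lat -15.7917°.
Cell spans 0.0833333° lon × 0.0416667° lat. Centre is SW corner plus half of each.
latitude 15.7708° S, longitude 1.7917° E.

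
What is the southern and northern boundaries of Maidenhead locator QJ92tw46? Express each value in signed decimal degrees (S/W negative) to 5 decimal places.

2.94167, 2.94583

Field Q=16, J=9: +16·20° lon, +9·10° lat → SW at lon 140°, lat 0°.
Square 9, 2: +9·2° lon, +2·1° lat → SW at lon 158°, lat 2°.
Subsquare t=19, w=22: +19·0.0833333° lon, +22·0.0416667° lat → SW at lon 159.583°, lat 2.91667°.
Extended square 4, 6: +4·0.00833333° lon, +6·0.00416667° lat → SW at lon 159.617°, lat 2.94167°.
Cell spans 0.00833333° lon × 0.00416667° lat.
south 2.94167, north 2.94583.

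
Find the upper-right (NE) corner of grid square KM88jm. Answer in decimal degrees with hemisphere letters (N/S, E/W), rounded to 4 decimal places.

38.5417° N, 36.8333° E

Field K=10, M=12: +10·20° lon, +12·10° lat → SW at lon 20°, lat 30°.
Square 8, 8: +8·2° lon, +8·1° lat → SW at lon 36°, lat 38°.
Subsquare j=9, m=12: +9·0.0833333° lon, +12·0.0416667° lat → SW at lon 36.75°, lat 38.5°.
Cell spans 0.0833333° lon × 0.0416667° lat. NE corner is SW corner plus one full cell.
latitude 38.5417° N, longitude 36.8333° E.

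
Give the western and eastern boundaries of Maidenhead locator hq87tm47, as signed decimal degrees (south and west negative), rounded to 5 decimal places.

-22.38333, -22.37500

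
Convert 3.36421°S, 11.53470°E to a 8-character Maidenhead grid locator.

Shift to the Maidenhead origin (180°W, 90°S): lon 191.53470, lat 86.63579.
Field: lon ⌊191.53470/20⌋ = 9 → J; lat ⌊86.63579/10⌋ = 8 → I.
Square: lon ⌊11.53470/2⌋ = 5; lat ⌊6.63579/1⌋ = 6.
Subsquare: lon ⌊1.53470/0.0833333⌋ = 18 → s; lat ⌊0.63579/0.0416667⌋ = 15 → p.
Extended square: lon ⌊0.03470/0.00833333⌋ = 4; lat ⌊0.01079/0.00416667⌋ = 2.

JI56sp42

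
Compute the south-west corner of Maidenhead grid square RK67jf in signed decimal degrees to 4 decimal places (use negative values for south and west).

17.2083, 172.7500

Field R=17, K=10: +17·20° lon, +10·10° lat → SW at lon 160°, lat 10°.
Square 6, 7: +6·2° lon, +7·1° lat → SW at lon 172°, lat 17°.
Subsquare j=9, f=5: +9·0.0833333° lon, +5·0.0416667° lat → SW at lon 172.75°, lat 17.2083°.
latitude 17.2083, longitude 172.7500.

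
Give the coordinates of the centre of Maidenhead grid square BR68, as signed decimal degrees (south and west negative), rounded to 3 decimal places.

Field B=1, R=17: +1·20° lon, +17·10° lat → SW at lon -160°, lat 80°.
Square 6, 8: +6·2° lon, +8·1° lat → SW at lon -148°, lat 88°.
Cell spans 2° lon × 1° lat. Centre is SW corner plus half of each.
latitude 88.500, longitude -147.000.

88.500, -147.000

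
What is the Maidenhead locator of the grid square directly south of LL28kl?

LL28kk

Latitude subsquare l = 11; −1 → 10 = k.
The longitude characters are unchanged.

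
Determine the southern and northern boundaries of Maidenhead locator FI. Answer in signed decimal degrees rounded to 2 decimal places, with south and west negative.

Field F=5, I=8: +5·20° lon, +8·10° lat → SW at lon -80°, lat -10°.
Cell spans 20° lon × 10° lat.
south -10.00, north 0.00.

-10.00, 0.00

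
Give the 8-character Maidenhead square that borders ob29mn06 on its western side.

Longitude extended square 0; −1 → -1, wraps to 9, carry into subsquare.
Longitude subsquare m = 12; −1 → 11 = l.
The latitude characters are unchanged.

OB29ln96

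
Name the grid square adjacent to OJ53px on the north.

OJ54pa

Latitude subsquare x = 23; +1 → 24, wraps to 0 = a, carry into square.
Latitude square 3; +1 → 4.
The longitude characters are unchanged.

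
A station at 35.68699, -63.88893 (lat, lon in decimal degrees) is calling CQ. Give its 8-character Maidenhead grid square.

FM85bq34

Shift to the Maidenhead origin (180°W, 90°S): lon 116.11107, lat 125.68699.
Field: lon ⌊116.11107/20⌋ = 5 → F; lat ⌊125.68699/10⌋ = 12 → M.
Square: lon ⌊16.11107/2⌋ = 8; lat ⌊5.68699/1⌋ = 5.
Subsquare: lon ⌊0.11107/0.0833333⌋ = 1 → b; lat ⌊0.68699/0.0416667⌋ = 16 → q.
Extended square: lon ⌊0.02774/0.00833333⌋ = 3; lat ⌊0.02032/0.00416667⌋ = 4.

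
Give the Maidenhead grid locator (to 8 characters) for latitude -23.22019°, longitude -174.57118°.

AG26rs17

Shift to the Maidenhead origin (180°W, 90°S): lon 5.42882, lat 66.77981.
Field (20°×10°, letters A–R): lon ⌊5.42882/20⌋ = 0 → A; lat ⌊66.77981/10⌋ = 6 → G.
Square (2°×1°, digits 0–9): lon ⌊5.42882/2⌋ = 2; lat ⌊6.77981/1⌋ = 6.
Subsquare (5′×2.5′, letters a–x): lon ⌊1.42882/0.0833333⌋ = 17 → r; lat ⌊0.77981/0.0416667⌋ = 18 → s.
Extended square (30″×15″, digits 0–9): lon ⌊0.01215/0.00833333⌋ = 1; lat ⌊0.02981/0.00416667⌋ = 7.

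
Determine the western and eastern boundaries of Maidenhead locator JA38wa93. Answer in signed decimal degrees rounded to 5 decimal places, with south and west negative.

Field J=9, A=0: +9·20° lon, +0·10° lat → SW at lon 0°, lat -90°.
Square 3, 8: +3·2° lon, +8·1° lat → SW at lon 6°, lat -82°.
Subsquare w=22, a=0: +22·0.0833333° lon, +0·0.0416667° lat → SW at lon 7.83333°, lat -82°.
Extended square 9, 3: +9·0.00833333° lon, +3·0.00416667° lat → SW at lon 7.90833°, lat -81.9875°.
Cell spans 0.00833333° lon × 0.00416667° lat.
west 7.90833, east 7.91667.

7.90833, 7.91667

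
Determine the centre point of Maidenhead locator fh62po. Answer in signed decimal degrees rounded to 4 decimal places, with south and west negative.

Field F=5, H=7: +5·20° lon, +7·10° lat → SW at lon -80°, lat -20°.
Square 6, 2: +6·2° lon, +2·1° lat → SW at lon -68°, lat -18°.
Subsquare p=15, o=14: +15·0.0833333° lon, +14·0.0416667° lat → SW at lon -66.75°, lat -17.4167°.
Cell spans 0.0833333° lon × 0.0416667° lat. Centre is SW corner plus half of each.
latitude -17.3958, longitude -66.7083.

-17.3958, -66.7083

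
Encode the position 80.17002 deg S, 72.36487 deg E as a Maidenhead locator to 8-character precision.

Shift to the Maidenhead origin (180°W, 90°S): lon 252.36487, lat 9.82998.
Field: 252.36487/20 → 12 → M, 9.82998/10 → 0 → A; chars MA.
Square: 12.36487/2 → 6, 9.82998/1 → 9; chars 69.
Subsquare: 0.36487/0.0833333 → 4 → e, 0.82998/0.0416667 → 19 → t; chars et.
Extended square: 0.03154/0.00833333 → 3, 0.03831/0.00416667 → 9; chars 39.

MA69et39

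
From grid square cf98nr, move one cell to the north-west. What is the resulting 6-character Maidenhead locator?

CF98ms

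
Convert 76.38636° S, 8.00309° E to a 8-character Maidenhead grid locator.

Offset from 180°W / 90°S: lon 188.00309°, lat 13.61364°.
Field: lon ⌊188.00309/20⌋ = 9 → J; lat ⌊13.61364/10⌋ = 1 → B.
Square: lon ⌊8.00309/2⌋ = 4; lat ⌊3.61364/1⌋ = 3.
Subsquare: lon ⌊0.00309/0.0833333⌋ = 0 → a; lat ⌊0.61364/0.0416667⌋ = 14 → o.
Extended square: lon ⌊0.00309/0.00833333⌋ = 0; lat ⌊0.03031/0.00416667⌋ = 7.

JB43ao07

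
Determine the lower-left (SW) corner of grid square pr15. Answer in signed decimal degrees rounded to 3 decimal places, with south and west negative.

85.000, 122.000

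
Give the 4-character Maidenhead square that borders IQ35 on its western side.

Longitude square 3; −1 → 2.
The latitude characters are unchanged.

IQ25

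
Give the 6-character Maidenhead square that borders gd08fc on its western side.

Longitude subsquare f = 5; −1 → 4 = e.
The latitude characters are unchanged.

GD08ec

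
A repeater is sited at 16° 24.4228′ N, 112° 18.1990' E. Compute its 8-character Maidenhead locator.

Shift to the Maidenhead origin (180°W, 90°S): lon 292.30332, lat 106.40705.
Field: 292.30332/20 → 14 → O, 106.40705/10 → 10 → K; chars OK.
Square: 12.30332/2 → 6, 6.40705/1 → 6; chars 66.
Subsquare: 0.30332/0.0833333 → 3 → d, 0.40705/0.0416667 → 9 → j; chars dj.
Extended square: 0.05332/0.00833333 → 6, 0.03205/0.00416667 → 7; chars 67.

OK66dj67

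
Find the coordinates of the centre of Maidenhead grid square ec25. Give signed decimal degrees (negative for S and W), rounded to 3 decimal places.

Field E=4, C=2: +4·20° lon, +2·10° lat → SW at lon -100°, lat -70°.
Square 2, 5: +2·2° lon, +5·1° lat → SW at lon -96°, lat -65°.
Cell spans 2° lon × 1° lat. Centre is SW corner plus half of each.
latitude -64.500, longitude -95.000.

-64.500, -95.000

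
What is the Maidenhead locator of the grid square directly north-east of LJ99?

MK00

Longitude square 9; +1 → 10, wraps to 0, carry into field.
Longitude field L = 11; +1 → 12 = M.
Latitude square 9; +1 → 10, wraps to 0, carry into field.
Latitude field J = 9; +1 → 10 = K.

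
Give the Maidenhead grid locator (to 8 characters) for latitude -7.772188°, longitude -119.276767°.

DI02if64

Offset from 180°W / 90°S: lon 60.72323°, lat 82.22781°.
Field: 60.72323/20 → 3 → D, 82.22781/10 → 8 → I; chars DI.
Square: 0.72323/2 → 0, 2.22781/1 → 2; chars 02.
Subsquare: 0.72323/0.0833333 → 8 → i, 0.22781/0.0416667 → 5 → f; chars if.
Extended square: 0.05657/0.00833333 → 6, 0.01948/0.00416667 → 4; chars 64.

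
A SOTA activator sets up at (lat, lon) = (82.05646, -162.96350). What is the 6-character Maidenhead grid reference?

AR82mb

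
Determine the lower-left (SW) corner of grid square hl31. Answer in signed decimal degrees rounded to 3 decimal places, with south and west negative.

21.000, -34.000

Field H=7, L=11: +7·20° lon, +11·10° lat → SW at lon -40°, lat 20°.
Square 3, 1: +3·2° lon, +1·1° lat → SW at lon -34°, lat 21°.
latitude 21.000, longitude -34.000.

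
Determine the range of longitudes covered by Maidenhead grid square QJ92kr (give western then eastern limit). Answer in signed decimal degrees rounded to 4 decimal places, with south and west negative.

Field Q=16, J=9: +16·20° lon, +9·10° lat → SW at lon 140°, lat 0°.
Square 9, 2: +9·2° lon, +2·1° lat → SW at lon 158°, lat 2°.
Subsquare k=10, r=17: +10·0.0833333° lon, +17·0.0416667° lat → SW at lon 158.833°, lat 2.70833°.
Cell spans 0.0833333° lon × 0.0416667° lat.
west 158.8333, east 158.9167.

158.8333, 158.9167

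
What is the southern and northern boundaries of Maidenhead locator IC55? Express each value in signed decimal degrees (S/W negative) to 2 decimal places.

Field I=8, C=2: +8·20° lon, +2·10° lat → SW at lon -20°, lat -70°.
Square 5, 5: +5·2° lon, +5·1° lat → SW at lon -10°, lat -65°.
Cell spans 2° lon × 1° lat.
south -65.00, north -64.00.

-65.00, -64.00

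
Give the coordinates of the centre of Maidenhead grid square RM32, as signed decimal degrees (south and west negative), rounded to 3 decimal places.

Field R=17, M=12: +17·20° lon, +12·10° lat → SW at lon 160°, lat 30°.
Square 3, 2: +3·2° lon, +2·1° lat → SW at lon 166°, lat 32°.
Cell spans 2° lon × 1° lat. Centre is SW corner plus half of each.
latitude 32.500, longitude 167.000.

32.500, 167.000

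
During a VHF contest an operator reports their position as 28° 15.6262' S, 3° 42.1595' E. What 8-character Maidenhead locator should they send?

JG11ur47

Shift to the Maidenhead origin (180°W, 90°S): lon 183.70266, lat 61.73956.
Field: 183.70266/20 → 9 → J, 61.73956/10 → 6 → G; chars JG.
Square: 3.70266/2 → 1, 1.73956/1 → 1; chars 11.
Subsquare: 1.70266/0.0833333 → 20 → u, 0.73956/0.0416667 → 17 → r; chars ur.
Extended square: 0.03599/0.00833333 → 4, 0.03123/0.00416667 → 7; chars 47.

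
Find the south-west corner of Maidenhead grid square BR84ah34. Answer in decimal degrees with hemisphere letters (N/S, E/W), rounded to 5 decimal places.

84.30833° N, 143.97500° W

Field B=1, R=17: +1·20° lon, +17·10° lat → SW at lon -160°, lat 80°.
Square 8, 4: +8·2° lon, +4·1° lat → SW at lon -144°, lat 84°.
Subsquare a=0, h=7: +0·0.0833333° lon, +7·0.0416667° lat → SW at lon -144°, lat 84.2917°.
Extended square 3, 4: +3·0.00833333° lon, +4·0.00416667° lat → SW at lon -143.975°, lat 84.3083°.
latitude 84.30833° N, longitude 143.97500° W.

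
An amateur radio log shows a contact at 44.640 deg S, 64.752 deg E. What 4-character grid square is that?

Add 180° to longitude and 90° to latitude: 244.75, 45.36.
Field: 244.75/20 → 12 → M, 45.36/10 → 4 → E; chars ME.
Square: 4.75/2 → 2, 5.36/1 → 5; chars 25.

ME25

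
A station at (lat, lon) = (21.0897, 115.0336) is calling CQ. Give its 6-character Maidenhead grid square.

Offset from 180°W / 90°S: lon 295.0336°, lat 111.0897°.
Field (20°×10°, letters A–R): 295.0336/20 → 14 → O, 111.0897/10 → 11 → L; chars OL.
Square (2°×1°, digits 0–9): 15.0336/2 → 7, 1.0897/1 → 1; chars 71.
Subsquare (5′×2.5′, letters a–x): 1.0336/0.0833333 → 12 → m, 0.0897/0.0416667 → 2 → c; chars mc.

OL71mc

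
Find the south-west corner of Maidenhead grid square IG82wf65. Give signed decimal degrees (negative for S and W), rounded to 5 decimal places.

-27.77083, -2.11667

Field I=8, G=6: +8·20° lon, +6·10° lat → SW at lon -20°, lat -30°.
Square 8, 2: +8·2° lon, +2·1° lat → SW at lon -4°, lat -28°.
Subsquare w=22, f=5: +22·0.0833333° lon, +5·0.0416667° lat → SW at lon -2.16667°, lat -27.7917°.
Extended square 6, 5: +6·0.00833333° lon, +5·0.00416667° lat → SW at lon -2.11667°, lat -27.7708°.
latitude -27.77083, longitude -2.11667.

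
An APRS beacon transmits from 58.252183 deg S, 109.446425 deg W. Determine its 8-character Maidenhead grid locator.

DD51gr69

Offset from 180°W / 90°S: lon 70.55357°, lat 31.74782°.
Field: lon ⌊70.55357/20⌋ = 3 → D; lat ⌊31.74782/10⌋ = 3 → D.
Square: lon ⌊10.55357/2⌋ = 5; lat ⌊1.74782/1⌋ = 1.
Subsquare: lon ⌊0.55357/0.0833333⌋ = 6 → g; lat ⌊0.74782/0.0416667⌋ = 17 → r.
Extended square: lon ⌊0.05357/0.00833333⌋ = 6; lat ⌊0.03948/0.00416667⌋ = 9.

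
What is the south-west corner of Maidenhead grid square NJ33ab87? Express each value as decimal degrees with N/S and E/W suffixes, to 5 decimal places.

3.07083° N, 86.06667° E

Field N=13, J=9: +13·20° lon, +9·10° lat → SW at lon 80°, lat 0°.
Square 3, 3: +3·2° lon, +3·1° lat → SW at lon 86°, lat 3°.
Subsquare a=0, b=1: +0·0.0833333° lon, +1·0.0416667° lat → SW at lon 86°, lat 3.04167°.
Extended square 8, 7: +8·0.00833333° lon, +7·0.00416667° lat → SW at lon 86.0667°, lat 3.07083°.
latitude 3.07083° N, longitude 86.06667° E.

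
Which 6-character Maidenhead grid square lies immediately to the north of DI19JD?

Latitude subsquare d = 3; +1 → 4 = e.
The longitude characters are unchanged.

DI19je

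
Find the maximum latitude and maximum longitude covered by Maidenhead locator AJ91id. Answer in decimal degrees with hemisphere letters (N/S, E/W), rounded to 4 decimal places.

1.1667° N, 161.2500° W

Field A=0, J=9: +0·20° lon, +9·10° lat → SW at lon -180°, lat 0°.
Square 9, 1: +9·2° lon, +1·1° lat → SW at lon -162°, lat 1°.
Subsquare i=8, d=3: +8·0.0833333° lon, +3·0.0416667° lat → SW at lon -161.333°, lat 1.125°.
Cell spans 0.0833333° lon × 0.0416667° lat. NE corner is SW corner plus one full cell.
latitude 1.1667° N, longitude 161.2500° W.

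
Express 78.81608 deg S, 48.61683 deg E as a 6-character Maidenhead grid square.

Add 180° to longitude and 90° to latitude: 228.6168, 11.1839.
Field: 228.6168/20 → 11 → L, 11.1839/10 → 1 → B; chars LB.
Square: 8.6168/2 → 4, 1.1839/1 → 1; chars 41.
Subsquare: 0.6168/0.0833333 → 7 → h, 0.1839/0.0416667 → 4 → e; chars he.

LB41he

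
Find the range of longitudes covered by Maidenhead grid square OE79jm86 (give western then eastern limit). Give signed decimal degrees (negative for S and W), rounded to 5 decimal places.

114.81667, 114.82500

Field O=14, E=4: +14·20° lon, +4·10° lat → SW at lon 100°, lat -50°.
Square 7, 9: +7·2° lon, +9·1° lat → SW at lon 114°, lat -41°.
Subsquare j=9, m=12: +9·0.0833333° lon, +12·0.0416667° lat → SW at lon 114.75°, lat -40.5°.
Extended square 8, 6: +8·0.00833333° lon, +6·0.00416667° lat → SW at lon 114.817°, lat -40.475°.
Cell spans 0.00833333° lon × 0.00416667° lat.
west 114.81667, east 114.82500.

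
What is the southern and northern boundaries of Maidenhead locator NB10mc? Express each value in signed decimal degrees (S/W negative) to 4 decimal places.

Field N=13, B=1: +13·20° lon, +1·10° lat → SW at lon 80°, lat -80°.
Square 1, 0: +1·2° lon, +0·1° lat → SW at lon 82°, lat -80°.
Subsquare m=12, c=2: +12·0.0833333° lon, +2·0.0416667° lat → SW at lon 83°, lat -79.9167°.
Cell spans 0.0833333° lon × 0.0416667° lat.
south -79.9167, north -79.8750.

-79.9167, -79.8750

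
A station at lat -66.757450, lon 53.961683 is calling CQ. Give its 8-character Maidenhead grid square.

LC63xf58

Shift to the Maidenhead origin (180°W, 90°S): lon 233.96168, lat 23.24255.
Field: lon ⌊233.96168/20⌋ = 11 → L; lat ⌊23.24255/10⌋ = 2 → C.
Square: lon ⌊13.96168/2⌋ = 6; lat ⌊3.24255/1⌋ = 3.
Subsquare: lon ⌊1.96168/0.0833333⌋ = 23 → x; lat ⌊0.24255/0.0416667⌋ = 5 → f.
Extended square: lon ⌊0.04502/0.00833333⌋ = 5; lat ⌊0.03422/0.00416667⌋ = 8.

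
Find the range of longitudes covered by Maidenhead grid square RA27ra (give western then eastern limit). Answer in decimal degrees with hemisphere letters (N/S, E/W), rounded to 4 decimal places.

Field R=17, A=0: +17·20° lon, +0·10° lat → SW at lon 160°, lat -90°.
Square 2, 7: +2·2° lon, +7·1° lat → SW at lon 164°, lat -83°.
Subsquare r=17, a=0: +17·0.0833333° lon, +0·0.0416667° lat → SW at lon 165.417°, lat -83°.
Cell spans 0.0833333° lon × 0.0416667° lat.
west 165.4167° E, east 165.5000° E.

165.4167° E, 165.5000° E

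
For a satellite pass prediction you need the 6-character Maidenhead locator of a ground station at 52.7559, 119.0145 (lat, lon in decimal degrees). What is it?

OO92ms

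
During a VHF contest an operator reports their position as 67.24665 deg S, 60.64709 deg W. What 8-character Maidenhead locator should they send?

FC92qs20

Offset from 180°W / 90°S: lon 119.35291°, lat 22.75335°.
Field: 119.35291/20 → 5 → F, 22.75335/10 → 2 → C; chars FC.
Square: 19.35291/2 → 9, 2.75335/1 → 2; chars 92.
Subsquare: 1.35291/0.0833333 → 16 → q, 0.75335/0.0416667 → 18 → s; chars qs.
Extended square: 0.01958/0.00833333 → 2, 0.00335/0.00416667 → 0; chars 20.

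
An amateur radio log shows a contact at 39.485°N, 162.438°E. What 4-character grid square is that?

RM19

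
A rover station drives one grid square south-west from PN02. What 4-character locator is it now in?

ON91

Longitude square 0; −1 → -1, wraps to 9, carry into field.
Longitude field P = 15; −1 → 14 = O.
Latitude square 2; −1 → 1.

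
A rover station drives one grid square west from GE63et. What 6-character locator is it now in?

GE63dt

Longitude subsquare e = 4; −1 → 3 = d.
The latitude characters are unchanged.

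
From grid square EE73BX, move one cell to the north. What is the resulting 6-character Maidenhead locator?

EE74ba

Latitude subsquare x = 23; +1 → 24, wraps to 0 = a, carry into square.
Latitude square 3; +1 → 4.
The longitude characters are unchanged.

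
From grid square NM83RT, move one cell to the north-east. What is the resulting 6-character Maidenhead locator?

Longitude subsquare r = 17; +1 → 18 = s.
Latitude subsquare t = 19; +1 → 20 = u.

NM83su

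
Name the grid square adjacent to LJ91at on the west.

LJ81xt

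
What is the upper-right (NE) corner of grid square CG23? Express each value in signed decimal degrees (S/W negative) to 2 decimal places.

-26.00, -134.00

Field C=2, G=6: +2·20° lon, +6·10° lat → SW at lon -140°, lat -30°.
Square 2, 3: +2·2° lon, +3·1° lat → SW at lon -136°, lat -27°.
Cell spans 2° lon × 1° lat. NE corner is SW corner plus one full cell.
latitude -26.00, longitude -134.00.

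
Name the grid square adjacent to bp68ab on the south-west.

BP58xa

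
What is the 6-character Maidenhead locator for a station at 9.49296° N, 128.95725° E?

PJ49ll

Shift to the Maidenhead origin (180°W, 90°S): lon 308.9572, lat 99.4930.
Field: lon ⌊308.9572/20⌋ = 15 → P; lat ⌊99.4930/10⌋ = 9 → J.
Square: lon ⌊8.9572/2⌋ = 4; lat ⌊9.4930/1⌋ = 9.
Subsquare: lon ⌊0.9572/0.0833333⌋ = 11 → l; lat ⌊0.4930/0.0416667⌋ = 11 → l.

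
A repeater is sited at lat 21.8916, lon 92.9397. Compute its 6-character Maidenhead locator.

NL61lv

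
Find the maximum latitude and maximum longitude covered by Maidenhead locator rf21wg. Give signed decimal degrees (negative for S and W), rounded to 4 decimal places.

-38.7083, 165.9167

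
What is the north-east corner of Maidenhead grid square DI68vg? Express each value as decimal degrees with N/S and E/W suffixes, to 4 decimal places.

1.7083° S, 106.1667° W

Field D=3, I=8: +3·20° lon, +8·10° lat → SW at lon -120°, lat -10°.
Square 6, 8: +6·2° lon, +8·1° lat → SW at lon -108°, lat -2°.
Subsquare v=21, g=6: +21·0.0833333° lon, +6·0.0416667° lat → SW at lon -106.25°, lat -1.75°.
Cell spans 0.0833333° lon × 0.0416667° lat. NE corner is SW corner plus one full cell.
latitude 1.7083° S, longitude 106.1667° W.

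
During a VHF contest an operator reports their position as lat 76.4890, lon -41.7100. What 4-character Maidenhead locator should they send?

GQ96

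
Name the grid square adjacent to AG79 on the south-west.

AG68

Longitude square 7; −1 → 6.
Latitude square 9; −1 → 8.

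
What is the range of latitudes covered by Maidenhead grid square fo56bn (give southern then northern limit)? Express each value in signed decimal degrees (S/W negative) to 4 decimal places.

56.5417, 56.5833

Field F=5, O=14: +5·20° lon, +14·10° lat → SW at lon -80°, lat 50°.
Square 5, 6: +5·2° lon, +6·1° lat → SW at lon -70°, lat 56°.
Subsquare b=1, n=13: +1·0.0833333° lon, +13·0.0416667° lat → SW at lon -69.9167°, lat 56.5417°.
Cell spans 0.0833333° lon × 0.0416667° lat.
south 56.5417, north 56.5833.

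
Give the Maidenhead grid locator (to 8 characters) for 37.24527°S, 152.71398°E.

Offset from 180°W / 90°S: lon 332.71398°, lat 52.75473°.
Field (20°×10°, letters A–R): 332.71398/20 → 16 → Q, 52.75473/10 → 5 → F; chars QF.
Square (2°×1°, digits 0–9): 12.71398/2 → 6, 2.75473/1 → 2; chars 62.
Subsquare (5′×2.5′, letters a–x): 0.71398/0.0833333 → 8 → i, 0.75473/0.0416667 → 18 → s; chars is.
Extended square (30″×15″, digits 0–9): 0.04731/0.00833333 → 5, 0.00473/0.00416667 → 1; chars 51.

QF62is51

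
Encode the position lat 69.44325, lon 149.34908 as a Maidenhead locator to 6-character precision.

QP49qk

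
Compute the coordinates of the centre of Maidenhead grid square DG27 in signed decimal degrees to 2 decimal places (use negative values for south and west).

-22.50, -115.00

Field D=3, G=6: +3·20° lon, +6·10° lat → SW at lon -120°, lat -30°.
Square 2, 7: +2·2° lon, +7·1° lat → SW at lon -116°, lat -23°.
Cell spans 2° lon × 1° lat. Centre is SW corner plus half of each.
latitude -22.50, longitude -115.00.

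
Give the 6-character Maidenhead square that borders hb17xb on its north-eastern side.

HB27ac

Longitude subsquare x = 23; +1 → 24, wraps to 0 = a, carry into square.
Longitude square 1; +1 → 2.
Latitude subsquare b = 1; +1 → 2 = c.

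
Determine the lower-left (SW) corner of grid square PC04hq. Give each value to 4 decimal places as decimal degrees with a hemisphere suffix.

65.3333° S, 120.5833° E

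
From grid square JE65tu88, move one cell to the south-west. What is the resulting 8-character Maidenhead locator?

JE65tu77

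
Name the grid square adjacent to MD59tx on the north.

ME50ta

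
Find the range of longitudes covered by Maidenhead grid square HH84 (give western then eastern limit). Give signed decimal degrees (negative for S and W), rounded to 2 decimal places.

Field H=7, H=7: +7·20° lon, +7·10° lat → SW at lon -40°, lat -20°.
Square 8, 4: +8·2° lon, +4·1° lat → SW at lon -24°, lat -16°.
Cell spans 2° lon × 1° lat.
west -24.00, east -22.00.

-24.00, -22.00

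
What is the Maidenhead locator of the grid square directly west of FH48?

Longitude square 4; −1 → 3.
The latitude characters are unchanged.

FH38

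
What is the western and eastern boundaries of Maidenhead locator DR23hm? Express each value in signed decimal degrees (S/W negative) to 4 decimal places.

Field D=3, R=17: +3·20° lon, +17·10° lat → SW at lon -120°, lat 80°.
Square 2, 3: +2·2° lon, +3·1° lat → SW at lon -116°, lat 83°.
Subsquare h=7, m=12: +7·0.0833333° lon, +12·0.0416667° lat → SW at lon -115.417°, lat 83.5°.
Cell spans 0.0833333° lon × 0.0416667° lat.
west -115.4167, east -115.3333.

-115.4167, -115.3333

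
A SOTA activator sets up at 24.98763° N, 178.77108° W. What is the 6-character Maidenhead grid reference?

AL04ox

Offset from 180°W / 90°S: lon 1.2289°, lat 114.9876°.
Field: lon ⌊1.2289/20⌋ = 0 → A; lat ⌊114.9876/10⌋ = 11 → L.
Square: lon ⌊1.2289/2⌋ = 0; lat ⌊4.9876/1⌋ = 4.
Subsquare: lon ⌊1.2289/0.0833333⌋ = 14 → o; lat ⌊0.9876/0.0416667⌋ = 23 → x.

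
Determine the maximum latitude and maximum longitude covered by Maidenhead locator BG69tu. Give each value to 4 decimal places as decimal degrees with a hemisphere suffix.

20.1250° S, 146.3333° W

Field B=1, G=6: +1·20° lon, +6·10° lat → SW at lon -160°, lat -30°.
Square 6, 9: +6·2° lon, +9·1° lat → SW at lon -148°, lat -21°.
Subsquare t=19, u=20: +19·0.0833333° lon, +20·0.0416667° lat → SW at lon -146.417°, lat -20.1667°.
Cell spans 0.0833333° lon × 0.0416667° lat. NE corner is SW corner plus one full cell.
latitude 20.1250° S, longitude 146.3333° W.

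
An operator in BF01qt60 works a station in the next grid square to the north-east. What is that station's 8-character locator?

BF01qt71

Longitude extended square 6; +1 → 7.
Latitude extended square 0; +1 → 1.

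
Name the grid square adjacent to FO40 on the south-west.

Longitude square 4; −1 → 3.
Latitude square 0; −1 → -1, wraps to 9, carry into field.
Latitude field O = 14; −1 → 13 = N.

FN39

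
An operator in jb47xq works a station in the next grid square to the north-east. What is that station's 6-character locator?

Longitude subsquare x = 23; +1 → 24, wraps to 0 = a, carry into square.
Longitude square 4; +1 → 5.
Latitude subsquare q = 16; +1 → 17 = r.

JB57ar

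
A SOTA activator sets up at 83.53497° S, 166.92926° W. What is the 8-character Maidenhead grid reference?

AA66ml81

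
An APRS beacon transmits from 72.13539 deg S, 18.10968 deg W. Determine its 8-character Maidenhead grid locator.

IB07wu67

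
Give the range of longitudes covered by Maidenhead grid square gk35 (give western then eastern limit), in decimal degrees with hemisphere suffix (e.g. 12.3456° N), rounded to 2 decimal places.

54.00° W, 52.00° W

Field G=6, K=10: +6·20° lon, +10·10° lat → SW at lon -60°, lat 10°.
Square 3, 5: +3·2° lon, +5·1° lat → SW at lon -54°, lat 15°.
Cell spans 2° lon × 1° lat.
west 54.00° W, east 52.00° W.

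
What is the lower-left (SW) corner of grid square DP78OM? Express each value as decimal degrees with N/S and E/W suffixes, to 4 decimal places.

68.5000° N, 104.8333° W

Field D=3, P=15: +3·20° lon, +15·10° lat → SW at lon -120°, lat 60°.
Square 7, 8: +7·2° lon, +8·1° lat → SW at lon -106°, lat 68°.
Subsquare o=14, m=12: +14·0.0833333° lon, +12·0.0416667° lat → SW at lon -104.833°, lat 68.5°.
latitude 68.5000° N, longitude 104.8333° W.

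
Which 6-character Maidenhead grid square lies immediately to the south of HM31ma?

HM30mx

Latitude subsquare a = 0; −1 → -1, wraps to 23 = x, carry into square.
Latitude square 1; −1 → 0.
The longitude characters are unchanged.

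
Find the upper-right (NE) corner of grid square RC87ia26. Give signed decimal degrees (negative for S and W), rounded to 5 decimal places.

-62.97083, 176.69167

Field R=17, C=2: +17·20° lon, +2·10° lat → SW at lon 160°, lat -70°.
Square 8, 7: +8·2° lon, +7·1° lat → SW at lon 176°, lat -63°.
Subsquare i=8, a=0: +8·0.0833333° lon, +0·0.0416667° lat → SW at lon 176.667°, lat -63°.
Extended square 2, 6: +2·0.00833333° lon, +6·0.00416667° lat → SW at lon 176.683°, lat -62.975°.
Cell spans 0.00833333° lon × 0.00416667° lat. NE corner is SW corner plus one full cell.
latitude -62.97083, longitude 176.69167.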